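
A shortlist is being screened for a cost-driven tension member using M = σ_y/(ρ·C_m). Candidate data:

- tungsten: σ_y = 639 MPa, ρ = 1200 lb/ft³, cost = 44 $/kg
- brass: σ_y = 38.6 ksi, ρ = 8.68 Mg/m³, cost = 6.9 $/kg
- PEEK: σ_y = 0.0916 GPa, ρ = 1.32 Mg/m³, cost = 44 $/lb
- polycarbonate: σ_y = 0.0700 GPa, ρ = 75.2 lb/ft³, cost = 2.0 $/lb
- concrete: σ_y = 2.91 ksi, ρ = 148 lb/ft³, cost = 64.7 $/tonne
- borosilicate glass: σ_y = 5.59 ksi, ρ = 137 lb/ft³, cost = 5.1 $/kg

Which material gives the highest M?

Putting every candidate on a common basis:
  tungsten: σ_y = 639.0 MPa, ρ = 19220 kg/m³, cost = 44.00 $/kg
  brass: σ_y = 266.1 MPa, ρ = 8680 kg/m³, cost = 6.900 $/kg
  PEEK: σ_y = 91.60 MPa, ρ = 1320 kg/m³, cost = 97.00 $/kg
  polycarbonate: σ_y = 70.00 MPa, ρ = 1205 kg/m³, cost = 4.409 $/kg
  concrete: σ_y = 20.06 MPa, ρ = 2371 kg/m³, cost = 0.06470 $/kg
  borosilicate glass: σ_y = 38.54 MPa, ρ = 2195 kg/m³, cost = 5.100 $/kg
  concrete: M = 131 kN·m per $
  polycarbonate: M = 13.2 kN·m per $
  brass: M = 4.44 kN·m per $
  borosilicate glass: M = 3.44 kN·m per $
  tungsten: M = 0.756 kN·m per $
  PEEK: M = 0.715 kN·m per $
The maximum is for concrete.

concrete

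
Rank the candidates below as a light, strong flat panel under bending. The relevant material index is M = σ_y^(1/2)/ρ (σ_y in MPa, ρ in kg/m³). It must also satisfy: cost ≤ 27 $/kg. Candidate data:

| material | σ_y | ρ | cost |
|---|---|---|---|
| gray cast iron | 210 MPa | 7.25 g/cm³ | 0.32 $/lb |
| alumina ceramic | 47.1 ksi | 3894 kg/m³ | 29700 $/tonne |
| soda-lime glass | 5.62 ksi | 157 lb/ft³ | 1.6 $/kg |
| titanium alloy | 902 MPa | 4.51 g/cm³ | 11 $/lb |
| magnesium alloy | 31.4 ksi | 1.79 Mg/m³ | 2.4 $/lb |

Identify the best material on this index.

Screen on constraints: cost ≤ 27 $/kg. Survivors: gray cast iron, soda-lime glass, titanium alloy, magnesium alloy.
Normalizing units and computing the index:
  gray cast iron: σ_y = 210.0 MPa, ρ = 7250 kg/m³
  soda-lime glass: σ_y = 38.75 MPa, ρ = 2515 kg/m³
  titanium alloy: σ_y = 902.0 MPa, ρ = 4510 kg/m³
  magnesium alloy: σ_y = 216.5 MPa, ρ = 1790 kg/m³
  magnesium alloy: M = 8.22×10⁻³
  titanium alloy: M = 6.66×10⁻³
  soda-lime glass: M = 2.48×10⁻³
  gray cast iron: M = 2.00×10⁻³
Magnesium alloy ranks first.

magnesium alloy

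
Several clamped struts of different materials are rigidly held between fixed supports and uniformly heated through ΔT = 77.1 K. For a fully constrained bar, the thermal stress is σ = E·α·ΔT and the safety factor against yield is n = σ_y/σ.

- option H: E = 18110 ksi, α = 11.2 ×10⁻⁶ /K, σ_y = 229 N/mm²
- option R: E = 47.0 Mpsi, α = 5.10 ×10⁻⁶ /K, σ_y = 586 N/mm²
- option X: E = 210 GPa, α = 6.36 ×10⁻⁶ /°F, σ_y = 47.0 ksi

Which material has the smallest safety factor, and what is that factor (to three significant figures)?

Converting E to GPa, α to ×10⁻⁶/K, σ_y to MPa, then σ and n for each:
  option H: E = 124.9, α = 11.2, σ_y = 229.0 → σ = 108 MPa, n = 2.12
  option R: E = 324.1, α = 5.10, σ_y = 586.0 → σ = 127 MPa, n = 4.60
  option X: E = 210.0, α = 11.4, σ_y = 324.1 → σ = 185 MPa, n = 1.75
The minimum is option X at n = 1.75.

option X, n = 1.75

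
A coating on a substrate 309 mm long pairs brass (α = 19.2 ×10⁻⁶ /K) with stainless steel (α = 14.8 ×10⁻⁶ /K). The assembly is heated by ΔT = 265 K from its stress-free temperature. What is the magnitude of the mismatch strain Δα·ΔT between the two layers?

Δα = |19.2 − 14.8|×10⁻⁶/K = 4.40×10⁻⁶/K.
Mismatch strain = Δα·ΔT = 4.40×10⁻⁶ × 265.0 = 1.17×10⁻³.

1.17×10⁻³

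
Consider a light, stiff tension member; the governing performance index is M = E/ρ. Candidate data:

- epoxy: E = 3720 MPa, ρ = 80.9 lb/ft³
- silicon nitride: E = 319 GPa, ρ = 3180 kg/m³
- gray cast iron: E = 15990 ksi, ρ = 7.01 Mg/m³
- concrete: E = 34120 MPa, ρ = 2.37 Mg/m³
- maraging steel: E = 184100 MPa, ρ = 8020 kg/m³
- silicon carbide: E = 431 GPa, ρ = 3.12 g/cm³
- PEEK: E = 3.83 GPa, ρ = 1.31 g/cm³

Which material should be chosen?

After converting to SI:
  epoxy: E = 3.720 GPa, ρ = 1296 kg/m³
  silicon nitride: E = 319.0 GPa, ρ = 3180 kg/m³
  gray cast iron: E = 110.2 GPa, ρ = 7010 kg/m³
  concrete: E = 34.12 GPa, ρ = 2370 kg/m³
  maraging steel: E = 184.1 GPa, ρ = 8020 kg/m³
  silicon carbide: E = 431.0 GPa, ρ = 3120 kg/m³
  PEEK: E = 3.830 GPa, ρ = 1310 kg/m³
  silicon carbide: M = 138 MN·m/kg
  silicon nitride: M = 100 MN·m/kg
  maraging steel: M = 23.0 MN·m/kg
  gray cast iron: M = 15.7 MN·m/kg
  concrete: M = 14.4 MN·m/kg
  PEEK: M = 2.92 MN·m/kg
  epoxy: M = 2.87 MN·m/kg
Silicon carbide has the largest M.

silicon carbide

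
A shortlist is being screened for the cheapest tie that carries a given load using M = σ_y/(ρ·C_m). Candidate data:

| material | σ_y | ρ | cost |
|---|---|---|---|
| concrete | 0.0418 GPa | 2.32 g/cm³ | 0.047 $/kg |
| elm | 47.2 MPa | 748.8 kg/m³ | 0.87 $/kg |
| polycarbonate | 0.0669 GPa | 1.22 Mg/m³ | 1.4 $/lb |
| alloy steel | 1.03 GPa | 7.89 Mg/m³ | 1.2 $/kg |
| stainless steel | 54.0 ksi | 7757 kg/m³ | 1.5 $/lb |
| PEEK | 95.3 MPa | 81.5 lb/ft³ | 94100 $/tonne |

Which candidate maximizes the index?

Putting every candidate on a common basis:
  concrete: σ_y = 41.80 MPa, ρ = 2320 kg/m³, cost = 0.04700 $/kg
  elm: σ_y = 47.20 MPa, ρ = 748.8 kg/m³, cost = 0.8700 $/kg
  polycarbonate: σ_y = 66.90 MPa, ρ = 1220 kg/m³, cost = 3.086 $/kg
  alloy steel: σ_y = 1030 MPa, ρ = 7890 kg/m³, cost = 1.200 $/kg
  stainless steel: σ_y = 372.3 MPa, ρ = 7757 kg/m³, cost = 3.307 $/kg
  PEEK: σ_y = 95.30 MPa, ρ = 1306 kg/m³, cost = 94.10 $/kg
  concrete: M = 383 kN·m per $
  alloy steel: M = 109 kN·m per $
  elm: M = 72.5 kN·m per $
  polycarbonate: M = 17.8 kN·m per $
  stainless steel: M = 14.5 kN·m per $
  PEEK: M = 0.776 kN·m per $
Concrete ranks first.

concrete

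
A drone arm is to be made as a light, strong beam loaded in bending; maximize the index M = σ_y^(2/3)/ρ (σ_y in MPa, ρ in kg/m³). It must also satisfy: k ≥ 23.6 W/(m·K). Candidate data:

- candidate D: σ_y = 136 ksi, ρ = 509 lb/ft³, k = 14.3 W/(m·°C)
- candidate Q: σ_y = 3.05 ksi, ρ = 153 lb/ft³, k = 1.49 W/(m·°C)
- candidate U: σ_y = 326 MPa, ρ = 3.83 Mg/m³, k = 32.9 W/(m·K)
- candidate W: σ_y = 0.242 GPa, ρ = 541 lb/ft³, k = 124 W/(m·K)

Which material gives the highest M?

candidate U

Screen on constraints: k ≥ 23.6 W/(m·K). Survivors: candidate U, candidate W.
Normalizing units and computing the index:
  candidate U: σ_y = 326.0 MPa, ρ = 3830 kg/m³
  candidate W: σ_y = 242.0 MPa, ρ = 8666 kg/m³
  candidate U: M = 12.4×10⁻³
  candidate W: M = 4.48×10⁻³
Candidate U has the largest M.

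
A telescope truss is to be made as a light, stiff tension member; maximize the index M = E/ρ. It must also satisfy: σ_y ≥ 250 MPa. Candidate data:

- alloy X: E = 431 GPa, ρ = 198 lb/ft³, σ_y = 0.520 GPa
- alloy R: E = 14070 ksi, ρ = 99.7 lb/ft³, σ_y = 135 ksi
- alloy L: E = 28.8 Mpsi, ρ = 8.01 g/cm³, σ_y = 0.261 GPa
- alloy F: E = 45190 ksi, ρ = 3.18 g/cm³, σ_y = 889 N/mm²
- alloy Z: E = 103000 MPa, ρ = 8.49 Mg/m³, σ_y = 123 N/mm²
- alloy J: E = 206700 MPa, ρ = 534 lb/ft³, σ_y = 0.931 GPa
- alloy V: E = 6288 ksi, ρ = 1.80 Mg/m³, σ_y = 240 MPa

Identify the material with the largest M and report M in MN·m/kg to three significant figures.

Screen on constraints: σ_y ≥ 250 MPa. Survivors: alloy X, alloy R, alloy L, alloy F, alloy J.
After converting to SI:
  alloy X: E = 431.0 GPa, ρ = 3172 kg/m³
  alloy R: E = 97.01 GPa, ρ = 1597 kg/m³
  alloy L: E = 198.6 GPa, ρ = 8010 kg/m³
  alloy F: E = 311.6 GPa, ρ = 3180 kg/m³
  alloy J: E = 206.7 GPa, ρ = 8554 kg/m³
  alloy X: M = 136 MN·m/kg
  alloy F: M = 98.0 MN·m/kg
  alloy R: M = 60.7 MN·m/kg
  alloy L: M = 24.8 MN·m/kg
  alloy J: M = 24.2 MN·m/kg
The maximum is for alloy X.

alloy X, M = 136 MN·m/kg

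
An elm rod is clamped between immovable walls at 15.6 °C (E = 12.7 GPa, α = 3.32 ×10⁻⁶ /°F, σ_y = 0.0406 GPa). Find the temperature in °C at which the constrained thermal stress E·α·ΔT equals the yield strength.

α = 3.32×10⁻⁶/°F × 9/5 = 5.98×10⁻⁶/K.
σ_y = 0.0406 GPa = 40.60 MPa.
E·α·ΔT = 40.60 MPa ⇒ ΔT = 40.60 / (12.70×10³ × 5.98×10⁻⁶) = 534.9 K.
T = 15.6 + 534.9 = 550.5 °C.

551 °C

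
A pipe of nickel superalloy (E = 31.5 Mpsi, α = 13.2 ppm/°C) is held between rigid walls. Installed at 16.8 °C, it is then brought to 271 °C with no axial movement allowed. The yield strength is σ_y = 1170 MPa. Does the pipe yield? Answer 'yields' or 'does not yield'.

E = 31.5 Mpsi = 217.2 GPa.
ΔT = 254.2 K. Constrained thermal stress σ = E·α·ΔT = 217.2×10³ MPa × 13.2×10⁻⁶ × 254.2 = 729 MPa (compressive).
Compare to σ_y = 1170 MPa: σ < σ_y, so it does not yield.

does not yield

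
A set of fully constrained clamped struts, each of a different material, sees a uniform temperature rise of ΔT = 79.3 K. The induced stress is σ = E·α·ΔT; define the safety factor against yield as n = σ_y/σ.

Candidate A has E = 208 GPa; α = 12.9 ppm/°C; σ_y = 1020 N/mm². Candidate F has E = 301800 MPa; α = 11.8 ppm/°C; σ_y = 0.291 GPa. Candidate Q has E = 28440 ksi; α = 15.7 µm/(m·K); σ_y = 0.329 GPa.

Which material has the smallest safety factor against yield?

With everything in SI (GPa, ×10⁻⁶/K, MPa):
  candidate A: E = 208.0, α = 12.9, σ_y = 1020 → σ = 213 MPa, n = 4.79
  candidate F: E = 301.8, α = 11.8, σ_y = 291.0 → σ = 282 MPa, n = 1.03
  candidate Q: E = 196.1, α = 15.7, σ_y = 329.0 → σ = 244 MPa, n = 1.35
Candidate F has the lowest safety factor, n = 1.03.

candidate F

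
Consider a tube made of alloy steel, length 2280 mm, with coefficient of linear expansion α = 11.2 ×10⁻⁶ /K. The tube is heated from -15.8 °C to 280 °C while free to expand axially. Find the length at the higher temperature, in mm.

2287.6 mm

ΔT = 280 − (-15.8) = 295.8 K.
ΔL = α·L₀·ΔT = 11.2×10⁻⁶ × 2280 mm × 295.8 K = 7.55 mm.
L = L₀ + ΔL = 2280 + 7.55 = 2287.6 mm.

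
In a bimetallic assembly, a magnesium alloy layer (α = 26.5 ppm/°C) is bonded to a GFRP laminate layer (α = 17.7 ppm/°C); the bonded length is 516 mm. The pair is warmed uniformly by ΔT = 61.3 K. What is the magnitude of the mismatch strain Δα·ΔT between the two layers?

Δα = |26.5 − 17.7|×10⁻⁶/K = 8.80×10⁻⁶/K.
Mismatch strain = Δα·ΔT = 8.80×10⁻⁶ × 61.3 = 5.39×10⁻⁴.

5.39×10⁻⁴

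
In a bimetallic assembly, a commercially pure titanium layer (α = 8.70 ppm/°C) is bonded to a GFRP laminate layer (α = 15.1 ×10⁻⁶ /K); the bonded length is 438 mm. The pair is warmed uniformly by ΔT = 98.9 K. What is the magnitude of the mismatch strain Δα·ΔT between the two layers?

Δα = |8.70 − 15.1|×10⁻⁶/K = 6.40×10⁻⁶/K.
Mismatch strain = Δα·ΔT = 6.40×10⁻⁶ × 98.9 = 6.33×10⁻⁴.

6.33×10⁻⁴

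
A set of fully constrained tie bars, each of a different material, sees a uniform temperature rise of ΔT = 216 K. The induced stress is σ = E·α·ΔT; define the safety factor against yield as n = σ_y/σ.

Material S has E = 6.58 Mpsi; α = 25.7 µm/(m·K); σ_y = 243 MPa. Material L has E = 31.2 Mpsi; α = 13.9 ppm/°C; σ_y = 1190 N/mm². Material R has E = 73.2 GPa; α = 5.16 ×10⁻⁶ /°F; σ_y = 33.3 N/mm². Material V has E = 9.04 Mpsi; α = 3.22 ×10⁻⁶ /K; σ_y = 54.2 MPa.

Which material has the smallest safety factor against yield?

material R

With everything in SI (GPa, ×10⁻⁶/K, MPa):
  material S: E = 45.37, α = 25.7, σ_y = 243.0 → σ = 252 MPa, n = 0.965
  material L: E = 215.1, α = 13.9, σ_y = 1190 → σ = 646 MPa, n = 1.84
  material R: E = 73.20, α = 9.29, σ_y = 33.30 → σ = 147 MPa, n = 0.227
  material V: E = 62.33, α = 3.22, σ_y = 54.20 → σ = 43.4 MPa, n = 1.25
The minimum is material R at n = 0.227.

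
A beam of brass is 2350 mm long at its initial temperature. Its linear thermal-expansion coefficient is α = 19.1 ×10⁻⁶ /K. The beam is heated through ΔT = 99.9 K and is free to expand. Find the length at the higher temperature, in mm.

2354.5 mm

ΔL = α·L₀·ΔT = 19.1×10⁻⁶ × 2350 mm × 99.90 K = 4.48 mm.
L = L₀ + ΔL = 2350 + 4.48 = 2354.5 mm.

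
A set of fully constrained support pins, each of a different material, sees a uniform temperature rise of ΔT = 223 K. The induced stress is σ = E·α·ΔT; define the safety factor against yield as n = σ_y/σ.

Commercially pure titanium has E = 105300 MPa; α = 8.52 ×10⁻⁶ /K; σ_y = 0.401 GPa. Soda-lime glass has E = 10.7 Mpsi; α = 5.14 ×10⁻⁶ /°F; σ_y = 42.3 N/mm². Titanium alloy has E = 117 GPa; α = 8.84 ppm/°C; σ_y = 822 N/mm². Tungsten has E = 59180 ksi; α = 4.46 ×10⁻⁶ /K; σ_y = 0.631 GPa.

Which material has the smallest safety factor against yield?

soda-lime glass

Per material, after unit conversion:
  commercially pure titanium: E = 105.3, α = 8.52, σ_y = 401.0 → σ = 200 MPa, n = 2.00
  soda-lime glass: E = 73.77, α = 9.25, σ_y = 42.30 → σ = 152 MPa, n = 0.278
  titanium alloy: E = 117.0, α = 8.84, σ_y = 822.0 → σ = 231 MPa, n = 3.56
  tungsten: E = 408.0, α = 4.46, σ_y = 631.0 → σ = 406 MPa, n = 1.55
The minimum is soda-lime glass at n = 0.278.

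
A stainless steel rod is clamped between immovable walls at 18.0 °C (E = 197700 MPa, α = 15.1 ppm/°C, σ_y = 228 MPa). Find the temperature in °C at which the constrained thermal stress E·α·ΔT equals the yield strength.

94.4 °C

E = 197700 MPa = 197.7 GPa.
E·α·ΔT = 228.0 MPa ⇒ ΔT = 228.0 / (197.7×10³ × 15.1×10⁻⁶) = 76.38 K.
T = 18.0 + 76.38 = 94.38 °C.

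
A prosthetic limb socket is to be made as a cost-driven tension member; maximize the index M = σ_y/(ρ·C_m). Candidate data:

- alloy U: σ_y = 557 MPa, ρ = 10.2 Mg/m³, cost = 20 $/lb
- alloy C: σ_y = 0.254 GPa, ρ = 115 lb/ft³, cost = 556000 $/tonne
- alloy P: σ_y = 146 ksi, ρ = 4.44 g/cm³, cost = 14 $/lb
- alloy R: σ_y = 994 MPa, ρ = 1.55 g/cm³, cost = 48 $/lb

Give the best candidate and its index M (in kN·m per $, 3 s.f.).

Convert each candidate to consistent units, then evaluate M:
  alloy U: σ_y = 557.0 MPa, ρ = 10200 kg/m³, cost = 44.09 $/kg
  alloy C: σ_y = 254.0 MPa, ρ = 1842 kg/m³, cost = 556.0 $/kg
  alloy P: σ_y = 1007 MPa, ρ = 4440 kg/m³, cost = 30.86 $/kg
  alloy R: σ_y = 994.0 MPa, ρ = 1550 kg/m³, cost = 105.8 $/kg
  alloy P: M = 7.35 kN·m per $
  alloy R: M = 6.06 kN·m per $
  alloy U: M = 1.24 kN·m per $
  alloy C: M = 0.248 kN·m per $
The maximum is for alloy P.

alloy P, M = 7.35 kN·m per $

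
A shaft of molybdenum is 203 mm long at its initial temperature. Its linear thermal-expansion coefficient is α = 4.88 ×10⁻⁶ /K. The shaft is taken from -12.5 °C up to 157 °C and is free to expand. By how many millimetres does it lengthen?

0.168 mm

ΔT = 157 − (-12.5) = 169.5 K.
ΔL = α·L₀·ΔT = 4.88×10⁻⁶ × 203 mm × 169.5 K = 0.168 mm.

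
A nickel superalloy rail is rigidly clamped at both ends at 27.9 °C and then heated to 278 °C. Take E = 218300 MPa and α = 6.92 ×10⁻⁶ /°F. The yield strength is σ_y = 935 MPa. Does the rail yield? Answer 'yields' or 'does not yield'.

E = 218300 MPa = 218.3 GPa.
α = 6.92×10⁻⁶/°F × 9/5 = 12.5×10⁻⁶/K.
ΔT = 250.1 K. Constrained thermal stress σ = E·α·ΔT = 218.3×10³ MPa × 12.5×10⁻⁶ × 250.1 = 680 MPa (compressive).
Compare to σ_y = 935 MPa: σ < σ_y, so it does not yield.

does not yield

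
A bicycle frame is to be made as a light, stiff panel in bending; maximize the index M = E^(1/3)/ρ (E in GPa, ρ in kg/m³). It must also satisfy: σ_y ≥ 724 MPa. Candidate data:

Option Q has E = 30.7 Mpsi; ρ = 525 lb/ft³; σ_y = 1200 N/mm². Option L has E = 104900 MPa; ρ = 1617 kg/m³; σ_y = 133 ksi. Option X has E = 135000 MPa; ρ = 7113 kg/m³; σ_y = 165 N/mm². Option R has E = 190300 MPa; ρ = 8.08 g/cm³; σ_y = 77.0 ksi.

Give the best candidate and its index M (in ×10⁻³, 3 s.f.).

option L, M = 2.92×10⁻³

Screen on constraints: σ_y ≥ 724 MPa. Survivors: option Q, option L.
After converting to SI:
  option Q: E = 211.7 GPa, ρ = 8410 kg/m³
  option L: E = 104.9 GPa, ρ = 1617 kg/m³
  option L: M = 2.92×10⁻³
  option Q: M = 0.709×10⁻³
The maximum is for option L.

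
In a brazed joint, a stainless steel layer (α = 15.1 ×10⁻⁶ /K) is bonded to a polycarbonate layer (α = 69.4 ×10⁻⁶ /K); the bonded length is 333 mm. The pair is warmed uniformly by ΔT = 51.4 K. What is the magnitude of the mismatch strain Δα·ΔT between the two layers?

2.79×10⁻³

Δα = |15.1 − 69.4|×10⁻⁶/K = 54.3×10⁻⁶/K.
Mismatch strain = Δα·ΔT = 54.3×10⁻⁶ × 51.4 = 2.79×10⁻³.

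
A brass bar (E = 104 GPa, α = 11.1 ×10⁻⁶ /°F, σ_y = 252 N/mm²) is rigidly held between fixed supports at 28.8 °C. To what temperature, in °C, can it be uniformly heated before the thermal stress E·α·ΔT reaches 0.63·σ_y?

α = 11.1×10⁻⁶/°F × 9/5 = 20.0×10⁻⁶/K.
σ_y = 252 N/mm² = 252.0 MPa.
E·α·ΔT = 158.8 MPa ⇒ ΔT = 158.8 / (104.0×10³ × 20.0×10⁻⁶) = 76.40 K.
T = 28.8 + 76.40 = 105.2 °C.

105 °C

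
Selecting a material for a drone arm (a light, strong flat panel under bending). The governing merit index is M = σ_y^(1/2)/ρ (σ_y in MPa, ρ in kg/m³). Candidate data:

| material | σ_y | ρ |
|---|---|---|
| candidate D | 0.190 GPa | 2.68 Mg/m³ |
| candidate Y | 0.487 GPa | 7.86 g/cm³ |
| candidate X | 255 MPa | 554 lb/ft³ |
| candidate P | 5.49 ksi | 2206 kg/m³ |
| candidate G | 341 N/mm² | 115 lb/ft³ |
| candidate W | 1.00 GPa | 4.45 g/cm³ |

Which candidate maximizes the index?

After converting to SI:
  candidate D: σ_y = 190.0 MPa, ρ = 2680 kg/m³
  candidate Y: σ_y = 487.0 MPa, ρ = 7860 kg/m³
  candidate X: σ_y = 255.0 MPa, ρ = 8874 kg/m³
  candidate P: σ_y = 37.85 MPa, ρ = 2206 kg/m³
  candidate G: σ_y = 341.0 MPa, ρ = 1842 kg/m³
  candidate W: σ_y = 1000 MPa, ρ = 4450 kg/m³
  candidate G: M = 10.0×10⁻³
  candidate W: M = 7.11×10⁻³
  candidate D: M = 5.14×10⁻³
  candidate Y: M = 2.81×10⁻³
  candidate P: M = 2.79×10⁻³
  candidate X: M = 1.80×10⁻³
Candidate G has the largest M.

candidate G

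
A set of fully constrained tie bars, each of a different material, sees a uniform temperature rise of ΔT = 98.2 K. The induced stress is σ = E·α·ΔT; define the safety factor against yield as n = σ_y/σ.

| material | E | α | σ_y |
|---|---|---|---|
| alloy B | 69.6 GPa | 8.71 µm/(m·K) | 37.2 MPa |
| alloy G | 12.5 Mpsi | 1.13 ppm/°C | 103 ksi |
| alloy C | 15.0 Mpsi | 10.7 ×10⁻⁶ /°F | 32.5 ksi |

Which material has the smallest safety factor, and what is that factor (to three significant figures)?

alloy B, n = 0.625

Converting E to GPa, α to ×10⁻⁶/K, σ_y to MPa, then σ and n for each:
  alloy B: E = 69.60, α = 8.71, σ_y = 37.20 → σ = 59.5 MPa, n = 0.625
  alloy G: E = 86.18, α = 1.13, σ_y = 710.2 → σ = 9.56 MPa, n = 74.3
  alloy C: E = 103.4, α = 19.3, σ_y = 224.1 → σ = 196 MPa, n = 1.15
Smallest n: alloy B with n = 0.625.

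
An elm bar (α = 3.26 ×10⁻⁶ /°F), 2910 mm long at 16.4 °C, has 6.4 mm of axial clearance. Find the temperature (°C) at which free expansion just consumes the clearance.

391 °C

α = 3.26×10⁻⁶/°F × 9/5 = 5.87×10⁻⁶/K.
α·L₀·ΔT = 6.4 mm ⇒ ΔT = 6.4 / (5.87×10⁻⁶ × 2910.0) = 374.8 K.
T = 16.4 + 374.8 = 391.2 °C.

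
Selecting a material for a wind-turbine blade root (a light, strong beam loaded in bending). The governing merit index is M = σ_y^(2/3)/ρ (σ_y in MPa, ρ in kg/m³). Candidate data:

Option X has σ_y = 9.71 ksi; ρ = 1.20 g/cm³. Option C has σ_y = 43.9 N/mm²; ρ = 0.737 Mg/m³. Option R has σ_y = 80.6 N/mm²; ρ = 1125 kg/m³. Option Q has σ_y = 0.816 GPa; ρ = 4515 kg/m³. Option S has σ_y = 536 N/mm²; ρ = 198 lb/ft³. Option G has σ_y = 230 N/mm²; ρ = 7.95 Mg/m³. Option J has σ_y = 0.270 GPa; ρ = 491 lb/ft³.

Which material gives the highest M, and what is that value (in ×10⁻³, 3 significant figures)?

After converting to SI:
  option X: σ_y = 66.95 MPa, ρ = 1200 kg/m³
  option C: σ_y = 43.90 MPa, ρ = 737.0 kg/m³
  option R: σ_y = 80.60 MPa, ρ = 1125 kg/m³
  option Q: σ_y = 816.0 MPa, ρ = 4515 kg/m³
  option S: σ_y = 536.0 MPa, ρ = 3172 kg/m³
  option G: σ_y = 230.0 MPa, ρ = 7950 kg/m³
  option J: σ_y = 270.0 MPa, ρ = 7865 kg/m³
  option S: M = 20.8×10⁻³
  option Q: M = 19.3×10⁻³
  option C: M = 16.9×10⁻³
  option R: M = 16.6×10⁻³
  option X: M = 13.7×10⁻³
  option J: M = 5.31×10⁻³
  option G: M = 4.72×10⁻³
Option S ranks first.

option S, M = 20.8×10⁻³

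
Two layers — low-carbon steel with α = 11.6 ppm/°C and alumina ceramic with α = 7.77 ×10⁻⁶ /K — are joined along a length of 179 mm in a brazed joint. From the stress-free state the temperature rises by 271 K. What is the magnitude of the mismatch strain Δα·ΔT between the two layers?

1.04×10⁻³

Δα = |11.6 − 7.77|×10⁻⁶/K = 3.83×10⁻⁶/K.
Mismatch strain = Δα·ΔT = 3.83×10⁻⁶ × 271.0 = 1.04×10⁻³.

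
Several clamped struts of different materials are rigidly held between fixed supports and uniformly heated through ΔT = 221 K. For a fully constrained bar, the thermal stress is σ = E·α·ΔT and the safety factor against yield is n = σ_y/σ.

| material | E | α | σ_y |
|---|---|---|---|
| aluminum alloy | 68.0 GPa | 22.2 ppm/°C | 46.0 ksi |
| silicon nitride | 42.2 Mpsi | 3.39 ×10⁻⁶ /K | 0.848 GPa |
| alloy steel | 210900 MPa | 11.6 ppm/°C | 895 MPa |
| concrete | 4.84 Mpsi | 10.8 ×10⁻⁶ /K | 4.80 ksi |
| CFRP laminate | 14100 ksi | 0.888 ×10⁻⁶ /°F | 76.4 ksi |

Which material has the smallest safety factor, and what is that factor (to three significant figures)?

concrete, n = 0.416

With everything in SI (GPa, ×10⁻⁶/K, MPa):
  aluminum alloy: E = 68.00, α = 22.2, σ_y = 317.2 → σ = 334 MPa, n = 0.951
  silicon nitride: E = 291.0, α = 3.39, σ_y = 848.0 → σ = 218 MPa, n = 3.89
  alloy steel: E = 210.9, α = 11.6, σ_y = 895.0 → σ = 541 MPa, n = 1.66
  concrete: E = 33.37, α = 10.8, σ_y = 33.09 → σ = 79.6 MPa, n = 0.416
  CFRP laminate: E = 97.22, α = 1.60, σ_y = 526.8 → σ = 34.3 MPa, n = 15.3
Smallest n: concrete with n = 0.416.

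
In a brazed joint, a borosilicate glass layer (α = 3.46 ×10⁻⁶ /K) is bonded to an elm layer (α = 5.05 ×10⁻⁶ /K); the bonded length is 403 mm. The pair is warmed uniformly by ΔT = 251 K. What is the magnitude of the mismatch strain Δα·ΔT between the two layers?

3.99×10⁻⁴

Δα = |3.46 − 5.05|×10⁻⁶/K = 1.59×10⁻⁶/K.
Mismatch strain = Δα·ΔT = 1.59×10⁻⁶ × 251.0 = 3.99×10⁻⁴.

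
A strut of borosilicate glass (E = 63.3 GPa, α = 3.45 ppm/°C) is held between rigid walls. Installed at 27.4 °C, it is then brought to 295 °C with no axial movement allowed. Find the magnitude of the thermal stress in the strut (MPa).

58.4 MPa

ΔT = 267.6 K. Constrained thermal stress σ = E·α·ΔT = 63.30×10³ MPa × 3.45×10⁻⁶ × 267.6 = 58.4 MPa (compressive).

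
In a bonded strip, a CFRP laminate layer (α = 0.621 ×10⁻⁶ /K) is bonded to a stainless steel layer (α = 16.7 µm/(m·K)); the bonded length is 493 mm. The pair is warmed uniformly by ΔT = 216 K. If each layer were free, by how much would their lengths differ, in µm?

1710 µm

Δα = |0.621 − 16.7|×10⁻⁶/K = 16.1×10⁻⁶/K.
ΔL_mismatch = Δα·L·ΔT = 16.1×10⁻⁶ × 493.0 mm × 216.0 K = 1710 µm.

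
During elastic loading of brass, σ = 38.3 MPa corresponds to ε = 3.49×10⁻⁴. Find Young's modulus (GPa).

E = σ/ε = 38.3 MPa / 3.49×10⁻⁴ = 109700 MPa = 110 GPa.

110 GPa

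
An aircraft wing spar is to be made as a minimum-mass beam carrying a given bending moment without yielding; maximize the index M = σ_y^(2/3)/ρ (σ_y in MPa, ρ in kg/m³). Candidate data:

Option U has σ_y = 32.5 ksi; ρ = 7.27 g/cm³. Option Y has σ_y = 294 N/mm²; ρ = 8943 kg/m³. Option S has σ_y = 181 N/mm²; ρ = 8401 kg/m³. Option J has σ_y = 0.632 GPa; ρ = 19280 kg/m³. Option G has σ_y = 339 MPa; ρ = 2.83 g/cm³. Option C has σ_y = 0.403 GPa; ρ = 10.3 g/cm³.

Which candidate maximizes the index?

Normalizing units and computing the index:
  option U: σ_y = 224.1 MPa, ρ = 7270 kg/m³
  option Y: σ_y = 294.0 MPa, ρ = 8943 kg/m³
  option S: σ_y = 181.0 MPa, ρ = 8401 kg/m³
  option J: σ_y = 632.0 MPa, ρ = 19280 kg/m³
  option G: σ_y = 339.0 MPa, ρ = 2830 kg/m³
  option C: σ_y = 403.0 MPa, ρ = 10300 kg/m³
  option G: M = 17.2×10⁻³
  option C: M = 5.30×10⁻³
  option U: M = 5.07×10⁻³
  option Y: M = 4.94×10⁻³
  option J: M = 3.82×10⁻³
  option S: M = 3.81×10⁻³
Option G has the largest M.

option G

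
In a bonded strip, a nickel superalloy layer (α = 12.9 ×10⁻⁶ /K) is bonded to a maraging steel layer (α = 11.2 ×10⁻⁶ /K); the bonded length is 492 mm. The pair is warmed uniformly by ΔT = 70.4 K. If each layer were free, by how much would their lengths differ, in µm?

58.9 µm

Δα = |12.9 − 11.2|×10⁻⁶/K = 1.70×10⁻⁶/K.
ΔL_mismatch = Δα·L·ΔT = 1.70×10⁻⁶ × 492.0 mm × 70.4 K = 58.9 µm.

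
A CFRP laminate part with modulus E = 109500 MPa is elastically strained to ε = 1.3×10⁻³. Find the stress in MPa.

E = 109500 MPa = 109.5 GPa.
σ = E·ε = 109500 MPa × 1.3×10⁻³ = 142 MPa.

142 MPa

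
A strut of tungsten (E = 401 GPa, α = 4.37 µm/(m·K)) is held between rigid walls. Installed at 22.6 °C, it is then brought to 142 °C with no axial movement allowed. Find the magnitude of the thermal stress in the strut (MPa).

ΔT = 119.4 K. Constrained thermal stress σ = E·α·ΔT = 401.0×10³ MPa × 4.37×10⁻⁶ × 119.4 = 209 MPa (compressive).

209 MPa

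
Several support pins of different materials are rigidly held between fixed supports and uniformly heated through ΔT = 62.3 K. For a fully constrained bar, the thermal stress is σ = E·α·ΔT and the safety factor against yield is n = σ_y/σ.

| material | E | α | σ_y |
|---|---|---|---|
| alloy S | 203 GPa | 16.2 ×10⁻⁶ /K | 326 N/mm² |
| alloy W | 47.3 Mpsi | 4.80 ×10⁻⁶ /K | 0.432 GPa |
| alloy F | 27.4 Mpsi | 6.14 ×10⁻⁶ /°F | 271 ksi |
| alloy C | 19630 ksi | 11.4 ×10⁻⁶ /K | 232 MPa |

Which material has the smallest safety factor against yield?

alloy S

Converting E to GPa, α to ×10⁻⁶/K, σ_y to MPa, then σ and n for each:
  alloy S: E = 203.0, α = 16.2, σ_y = 326.0 → σ = 205 MPa, n = 1.59
  alloy W: E = 326.1, α = 4.80, σ_y = 432.0 → σ = 97.5 MPa, n = 4.43
  alloy F: E = 188.9, α = 11.1, σ_y = 1868 → σ = 130 MPa, n = 14.4
  alloy C: E = 135.3, α = 11.4, σ_y = 232.0 → σ = 96.1 MPa, n = 2.41
Alloy S has the lowest safety factor, n = 1.59.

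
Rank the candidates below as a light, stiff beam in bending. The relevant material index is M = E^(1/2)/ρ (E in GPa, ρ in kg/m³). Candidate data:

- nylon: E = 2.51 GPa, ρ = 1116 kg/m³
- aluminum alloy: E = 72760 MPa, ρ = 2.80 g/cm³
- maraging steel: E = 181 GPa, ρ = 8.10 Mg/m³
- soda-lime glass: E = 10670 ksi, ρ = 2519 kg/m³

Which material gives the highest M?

soda-lime glass

Putting every candidate on a common basis:
  nylon: E = 2.510 GPa, ρ = 1116 kg/m³
  aluminum alloy: E = 72.76 GPa, ρ = 2800 kg/m³
  maraging steel: E = 181.0 GPa, ρ = 8100 kg/m³
  soda-lime glass: E = 73.57 GPa, ρ = 2519 kg/m³
  soda-lime glass: M = 3.40×10⁻³
  aluminum alloy: M = 3.05×10⁻³
  maraging steel: M = 1.66×10⁻³
  nylon: M = 1.42×10⁻³
Highest index: soda-lime glass.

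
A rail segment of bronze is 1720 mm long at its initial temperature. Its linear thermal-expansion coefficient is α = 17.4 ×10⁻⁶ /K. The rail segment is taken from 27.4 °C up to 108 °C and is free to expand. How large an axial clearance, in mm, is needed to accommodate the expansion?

ΔT = 108 − 27.4 = 80.60 K.
ΔL = α·L₀·ΔT = 17.4×10⁻⁶ × 1720 mm × 80.60 K = 2.41 mm.

2.41 mm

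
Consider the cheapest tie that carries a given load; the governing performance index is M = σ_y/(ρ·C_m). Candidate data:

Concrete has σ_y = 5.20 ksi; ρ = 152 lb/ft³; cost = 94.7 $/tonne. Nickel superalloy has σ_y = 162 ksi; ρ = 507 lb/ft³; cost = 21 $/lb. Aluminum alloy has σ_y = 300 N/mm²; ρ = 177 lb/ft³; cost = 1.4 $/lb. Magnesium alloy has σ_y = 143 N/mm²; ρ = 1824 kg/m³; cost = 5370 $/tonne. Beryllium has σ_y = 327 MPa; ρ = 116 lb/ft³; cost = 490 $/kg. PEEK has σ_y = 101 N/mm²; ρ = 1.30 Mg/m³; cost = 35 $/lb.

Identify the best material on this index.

concrete

After converting to SI:
  concrete: σ_y = 35.85 MPa, ρ = 2435 kg/m³, cost = 0.09470 $/kg
  nickel superalloy: σ_y = 1117 MPa, ρ = 8121 kg/m³, cost = 46.30 $/kg
  aluminum alloy: σ_y = 300.0 MPa, ρ = 2835 kg/m³, cost = 3.086 $/kg
  magnesium alloy: σ_y = 143.0 MPa, ρ = 1824 kg/m³, cost = 5.370 $/kg
  beryllium: σ_y = 327.0 MPa, ρ = 1858 kg/m³, cost = 490.0 $/kg
  PEEK: σ_y = 101.0 MPa, ρ = 1300 kg/m³, cost = 77.16 $/kg
  concrete: M = 155 kN·m per $
  aluminum alloy: M = 34.3 kN·m per $
  magnesium alloy: M = 14.6 kN·m per $
  nickel superalloy: M = 2.97 kN·m per $
  PEEK: M = 1.01 kN·m per $
  beryllium: M = 0.359 kN·m per $
Concrete has the largest M.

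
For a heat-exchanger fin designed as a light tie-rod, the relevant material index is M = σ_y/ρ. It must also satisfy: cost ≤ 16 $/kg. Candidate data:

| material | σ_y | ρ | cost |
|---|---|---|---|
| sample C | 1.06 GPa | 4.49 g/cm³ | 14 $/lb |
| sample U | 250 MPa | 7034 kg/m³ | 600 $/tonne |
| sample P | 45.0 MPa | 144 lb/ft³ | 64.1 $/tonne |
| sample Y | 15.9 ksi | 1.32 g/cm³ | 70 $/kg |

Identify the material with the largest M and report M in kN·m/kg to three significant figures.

sample U, M = 35.5 kN·m/kg

Screen on constraints: cost ≤ 16 $/kg. Survivors: sample U, sample P.
Putting every candidate on a common basis:
  sample U: σ_y = 250.0 MPa, ρ = 7034 kg/m³
  sample P: σ_y = 45.00 MPa, ρ = 2307 kg/m³
  sample U: M = 35.5 kN·m/kg
  sample P: M = 19.5 kN·m/kg
Sample U ranks first.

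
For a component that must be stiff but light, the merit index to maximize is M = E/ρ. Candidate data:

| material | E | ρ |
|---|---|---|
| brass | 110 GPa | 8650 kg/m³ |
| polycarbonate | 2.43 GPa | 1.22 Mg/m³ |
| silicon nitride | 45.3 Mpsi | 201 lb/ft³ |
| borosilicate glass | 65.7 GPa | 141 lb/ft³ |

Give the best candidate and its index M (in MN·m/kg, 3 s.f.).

silicon nitride, M = 97.0 MN·m/kg

Convert each candidate to consistent units, then evaluate M:
  brass: E = 110.0 GPa, ρ = 8650 kg/m³
  polycarbonate: E = 2.430 GPa, ρ = 1220 kg/m³
  silicon nitride: E = 312.3 GPa, ρ = 3220 kg/m³
  borosilicate glass: E = 65.70 GPa, ρ = 2259 kg/m³
  silicon nitride: M = 97.0 MN·m/kg
  borosilicate glass: M = 29.1 MN·m/kg
  brass: M = 12.7 MN·m/kg
  polycarbonate: M = 1.99 MN·m/kg
Silicon nitride ranks first.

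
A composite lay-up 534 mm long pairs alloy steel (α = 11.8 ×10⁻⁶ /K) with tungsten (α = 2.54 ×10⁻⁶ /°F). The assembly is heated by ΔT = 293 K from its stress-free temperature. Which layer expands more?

alloy steel

tungsten: α = 2.54×10⁻⁶/°F × 9/5 = 4.57×10⁻⁶/K.
α(alloy steel) = 11.8×10⁻⁶/K vs α(tungsten) = 4.57×10⁻⁶/K.
Higher α expands more for the same ΔT: alloy steel.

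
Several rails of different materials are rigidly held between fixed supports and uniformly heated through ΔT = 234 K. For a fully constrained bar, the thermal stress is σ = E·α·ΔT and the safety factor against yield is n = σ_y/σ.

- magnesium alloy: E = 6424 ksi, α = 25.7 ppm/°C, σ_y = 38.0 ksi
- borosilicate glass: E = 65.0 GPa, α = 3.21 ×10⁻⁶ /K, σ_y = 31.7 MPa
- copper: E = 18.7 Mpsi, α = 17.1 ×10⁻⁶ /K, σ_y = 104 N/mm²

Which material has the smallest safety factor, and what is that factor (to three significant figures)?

With everything in SI (GPa, ×10⁻⁶/K, MPa):
  magnesium alloy: E = 44.29, α = 25.7, σ_y = 262.0 → σ = 266 MPa, n = 0.984
  borosilicate glass: E = 65.00, α = 3.21, σ_y = 31.70 → σ = 48.8 MPa, n = 0.649
  copper: E = 128.9, α = 17.1, σ_y = 104.0 → σ = 516 MPa, n = 0.202
Smallest n: copper with n = 0.202.

copper, n = 0.202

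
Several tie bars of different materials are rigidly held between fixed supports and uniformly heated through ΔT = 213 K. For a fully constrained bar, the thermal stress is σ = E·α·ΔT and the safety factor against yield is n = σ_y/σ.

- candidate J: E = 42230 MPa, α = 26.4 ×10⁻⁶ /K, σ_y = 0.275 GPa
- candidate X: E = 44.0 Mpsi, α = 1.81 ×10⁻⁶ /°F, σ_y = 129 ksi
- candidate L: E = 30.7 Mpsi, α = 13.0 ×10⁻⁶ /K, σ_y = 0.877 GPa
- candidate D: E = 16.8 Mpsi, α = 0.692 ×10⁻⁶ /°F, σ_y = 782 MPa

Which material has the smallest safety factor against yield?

Per material, after unit conversion:
  candidate J: E = 42.23, α = 26.4, σ_y = 275.0 → σ = 237 MPa, n = 1.16
  candidate X: E = 303.4, α = 3.26, σ_y = 889.4 → σ = 211 MPa, n = 4.22
  candidate L: E = 211.7, α = 13.0, σ_y = 877.0 → σ = 586 MPa, n = 1.50
  candidate D: E = 115.8, α = 1.25, σ_y = 782.0 → σ = 30.7 MPa, n = 25.4
Candidate J has the lowest safety factor, n = 1.16.

candidate J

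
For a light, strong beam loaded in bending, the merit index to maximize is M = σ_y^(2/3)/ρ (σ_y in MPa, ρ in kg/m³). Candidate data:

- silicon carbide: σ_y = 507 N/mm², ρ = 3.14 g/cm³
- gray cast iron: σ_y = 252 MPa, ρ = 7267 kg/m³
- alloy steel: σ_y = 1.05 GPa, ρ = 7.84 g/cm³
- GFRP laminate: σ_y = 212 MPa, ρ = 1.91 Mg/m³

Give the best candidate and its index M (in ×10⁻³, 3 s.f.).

silicon carbide, M = 20.2×10⁻³

Putting every candidate on a common basis:
  silicon carbide: σ_y = 507.0 MPa, ρ = 3140 kg/m³
  gray cast iron: σ_y = 252.0 MPa, ρ = 7267 kg/m³
  alloy steel: σ_y = 1050 MPa, ρ = 7840 kg/m³
  GFRP laminate: σ_y = 212.0 MPa, ρ = 1910 kg/m³
  silicon carbide: M = 20.2×10⁻³
  GFRP laminate: M = 18.6×10⁻³
  alloy steel: M = 13.2×10⁻³
  gray cast iron: M = 5.49×10⁻³
Highest index: silicon carbide.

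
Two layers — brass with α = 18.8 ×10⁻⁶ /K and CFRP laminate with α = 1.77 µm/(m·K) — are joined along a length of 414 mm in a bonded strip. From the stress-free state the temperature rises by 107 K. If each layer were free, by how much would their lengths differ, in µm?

754 µm

Δα = |18.8 − 1.77|×10⁻⁶/K = 17.0×10⁻⁶/K.
ΔL_mismatch = Δα·L·ΔT = 17.0×10⁻⁶ × 414.0 mm × 107.0 K = 754 µm.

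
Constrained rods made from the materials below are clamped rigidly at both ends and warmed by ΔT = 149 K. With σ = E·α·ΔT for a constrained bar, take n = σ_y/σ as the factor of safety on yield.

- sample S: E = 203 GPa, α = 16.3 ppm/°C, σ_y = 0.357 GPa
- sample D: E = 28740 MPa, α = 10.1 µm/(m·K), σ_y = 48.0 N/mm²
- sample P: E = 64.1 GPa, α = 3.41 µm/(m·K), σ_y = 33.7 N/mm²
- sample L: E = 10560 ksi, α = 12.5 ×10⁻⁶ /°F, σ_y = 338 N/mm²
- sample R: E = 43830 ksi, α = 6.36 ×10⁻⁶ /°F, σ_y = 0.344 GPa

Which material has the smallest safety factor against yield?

sample R

Converting E to GPa, α to ×10⁻⁶/K, σ_y to MPa, then σ and n for each:
  sample S: E = 203.0, α = 16.3, σ_y = 357.0 → σ = 493 MPa, n = 0.724
  sample D: E = 28.74, α = 10.1, σ_y = 48.00 → σ = 43.3 MPa, n = 1.11
  sample P: E = 64.10, α = 3.41, σ_y = 33.70 → σ = 32.6 MPa, n = 1.03
  sample L: E = 72.81, α = 22.5, σ_y = 338.0 → σ = 244 MPa, n = 1.38
  sample R: E = 302.2, α = 11.4, σ_y = 344.0 → σ = 515 MPa, n = 0.667
Sample R has the lowest safety factor, n = 0.667.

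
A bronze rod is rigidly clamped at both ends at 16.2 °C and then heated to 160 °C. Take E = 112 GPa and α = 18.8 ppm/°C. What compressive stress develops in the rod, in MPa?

303 MPa

ΔT = 143.8 K. Constrained thermal stress σ = E·α·ΔT = 112.0×10³ MPa × 18.8×10⁻⁶ × 143.8 = 303 MPa (compressive).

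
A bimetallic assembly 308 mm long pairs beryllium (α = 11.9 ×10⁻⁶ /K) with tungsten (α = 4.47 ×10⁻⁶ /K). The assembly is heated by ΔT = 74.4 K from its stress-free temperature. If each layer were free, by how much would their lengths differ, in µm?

170 µm

Δα = |11.9 − 4.47|×10⁻⁶/K = 7.43×10⁻⁶/K.
ΔL_mismatch = Δα·L·ΔT = 7.43×10⁻⁶ × 308.0 mm × 74.4 K = 170 µm.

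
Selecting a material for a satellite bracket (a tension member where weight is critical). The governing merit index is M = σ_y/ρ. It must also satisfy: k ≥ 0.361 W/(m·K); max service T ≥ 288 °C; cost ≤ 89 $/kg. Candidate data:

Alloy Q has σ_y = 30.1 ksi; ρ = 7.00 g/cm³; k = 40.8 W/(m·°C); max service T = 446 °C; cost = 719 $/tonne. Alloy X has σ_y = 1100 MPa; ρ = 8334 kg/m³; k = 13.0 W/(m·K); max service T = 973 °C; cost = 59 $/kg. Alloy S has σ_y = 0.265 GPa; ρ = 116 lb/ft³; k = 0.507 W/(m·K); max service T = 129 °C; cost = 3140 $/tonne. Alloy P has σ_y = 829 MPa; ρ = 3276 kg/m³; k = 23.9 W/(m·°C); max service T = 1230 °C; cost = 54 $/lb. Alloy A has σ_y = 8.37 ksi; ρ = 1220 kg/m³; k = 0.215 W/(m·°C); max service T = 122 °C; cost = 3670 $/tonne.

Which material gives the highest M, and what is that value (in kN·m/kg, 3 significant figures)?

alloy X, M = 132 kN·m/kg

Screen on constraints: k ≥ 0.361 W/(m·K); max service T ≥ 288 °C; cost ≤ 89 $/kg. Survivors: alloy Q, alloy X.
Normalizing units and computing the index:
  alloy Q: σ_y = 207.5 MPa, ρ = 7000 kg/m³
  alloy X: σ_y = 1100 MPa, ρ = 8334 kg/m³
  alloy X: M = 132 kN·m/kg
  alloy Q: M = 29.6 kN·m/kg
Alloy X ranks first.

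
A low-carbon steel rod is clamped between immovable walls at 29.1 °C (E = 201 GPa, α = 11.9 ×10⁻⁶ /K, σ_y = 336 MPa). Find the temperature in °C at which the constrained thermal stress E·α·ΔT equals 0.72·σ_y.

130 °C

E·α·ΔT = 241.9 MPa ⇒ ΔT = 241.9 / (201.0×10³ × 11.9×10⁻⁶) = 101.1 K.
T = 29.1 + 101.1 = 130.2 °C.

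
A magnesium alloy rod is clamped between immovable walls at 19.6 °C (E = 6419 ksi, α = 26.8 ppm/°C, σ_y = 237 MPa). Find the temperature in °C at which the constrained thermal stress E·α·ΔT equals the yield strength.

219 °C

E = 6419 ksi = 44.26 GPa.
E·α·ΔT = 237.0 MPa ⇒ ΔT = 237.0 / (44.26×10³ × 26.8×10⁻⁶) = 199.8 K.
T = 19.6 + 199.8 = 219.4 °C.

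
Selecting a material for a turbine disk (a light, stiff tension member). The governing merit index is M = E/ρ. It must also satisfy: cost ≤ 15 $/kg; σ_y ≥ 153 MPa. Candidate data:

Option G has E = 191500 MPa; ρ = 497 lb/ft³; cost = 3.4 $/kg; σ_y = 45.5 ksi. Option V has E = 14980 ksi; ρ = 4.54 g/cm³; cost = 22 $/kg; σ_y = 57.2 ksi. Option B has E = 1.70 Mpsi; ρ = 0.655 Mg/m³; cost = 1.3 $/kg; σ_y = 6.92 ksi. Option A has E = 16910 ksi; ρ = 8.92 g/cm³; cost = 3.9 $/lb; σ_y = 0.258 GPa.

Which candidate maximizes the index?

Screen on constraints: cost ≤ 15 $/kg; σ_y ≥ 153 MPa. Survivors: option G, option A.
Convert each candidate to consistent units, then evaluate M:
  option G: E = 191.5 GPa, ρ = 7961 kg/m³
  option A: E = 116.6 GPa, ρ = 8920 kg/m³
  option G: M = 24.1 MN·m/kg
  option A: M = 13.1 MN·m/kg
Option G ranks first.

option G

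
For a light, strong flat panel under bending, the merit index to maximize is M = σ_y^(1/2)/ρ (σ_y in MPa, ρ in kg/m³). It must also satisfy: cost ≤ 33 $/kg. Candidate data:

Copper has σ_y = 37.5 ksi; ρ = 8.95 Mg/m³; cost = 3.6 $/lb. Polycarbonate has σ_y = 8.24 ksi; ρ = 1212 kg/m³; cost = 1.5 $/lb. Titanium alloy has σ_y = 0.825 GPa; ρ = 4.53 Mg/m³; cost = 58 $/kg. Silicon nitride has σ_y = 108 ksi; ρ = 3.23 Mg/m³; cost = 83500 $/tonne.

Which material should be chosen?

Screen on constraints: cost ≤ 33 $/kg. Survivors: copper, polycarbonate.
After converting to SI:
  copper: σ_y = 258.6 MPa, ρ = 8950 kg/m³
  polycarbonate: σ_y = 56.81 MPa, ρ = 1212 kg/m³
  polycarbonate: M = 6.22×10⁻³
  copper: M = 1.80×10⁻³
The maximum is for polycarbonate.

polycarbonate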